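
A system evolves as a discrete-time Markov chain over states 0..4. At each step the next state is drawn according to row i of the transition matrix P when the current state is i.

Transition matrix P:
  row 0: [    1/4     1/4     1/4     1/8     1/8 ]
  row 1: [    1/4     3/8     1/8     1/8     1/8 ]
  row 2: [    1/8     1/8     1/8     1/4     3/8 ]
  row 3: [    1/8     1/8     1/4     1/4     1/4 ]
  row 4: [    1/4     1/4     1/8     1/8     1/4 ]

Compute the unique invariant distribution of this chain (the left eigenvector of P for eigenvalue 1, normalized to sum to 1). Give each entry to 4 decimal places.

π = [0.2076, 0.2372, 0.1719, 0.1674, 0.2159]

Balance equations π_j = Σ_i π_i·P[i][j]:
  π_0 = 1/4·π_0 + 1/4·π_1 + 1/8·π_2 + 1/8·π_3 + 1/4·π_4
  π_1 = 1/4·π_0 + 3/8·π_1 + 1/8·π_2 + 1/8·π_3 + 1/4·π_4
  π_2 = 1/4·π_0 + 1/8·π_1 + 1/8·π_2 + 1/4·π_3 + 1/8·π_4
  π_3 = 1/8·π_0 + 1/8·π_1 + 1/4·π_2 + 1/4·π_3 + 1/8·π_4
  normalize: π_0 + π_1 + π_2 + π_3 + π_4 = 1
Solving the linear system gives exactly π = [93/448, 93/392, 11/64, 75/448, 677/3136].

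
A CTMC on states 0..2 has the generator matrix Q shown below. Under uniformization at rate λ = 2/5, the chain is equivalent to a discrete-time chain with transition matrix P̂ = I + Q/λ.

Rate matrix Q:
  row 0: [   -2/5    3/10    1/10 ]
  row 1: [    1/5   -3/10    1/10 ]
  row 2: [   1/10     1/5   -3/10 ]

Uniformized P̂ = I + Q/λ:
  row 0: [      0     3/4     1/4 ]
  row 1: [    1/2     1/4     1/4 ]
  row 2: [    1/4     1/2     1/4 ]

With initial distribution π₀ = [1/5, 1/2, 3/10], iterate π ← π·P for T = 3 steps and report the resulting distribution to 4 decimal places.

t=0: π = [0.2000, 0.5000, 0.3000]
t=1: π = [0.3250, 0.4250, 0.2500]
t=2: π = [0.2750, 0.4750, 0.2500]
t=3: π = [0.3000, 0.4500, 0.2500]

π = [0.3000, 0.4500, 0.2500]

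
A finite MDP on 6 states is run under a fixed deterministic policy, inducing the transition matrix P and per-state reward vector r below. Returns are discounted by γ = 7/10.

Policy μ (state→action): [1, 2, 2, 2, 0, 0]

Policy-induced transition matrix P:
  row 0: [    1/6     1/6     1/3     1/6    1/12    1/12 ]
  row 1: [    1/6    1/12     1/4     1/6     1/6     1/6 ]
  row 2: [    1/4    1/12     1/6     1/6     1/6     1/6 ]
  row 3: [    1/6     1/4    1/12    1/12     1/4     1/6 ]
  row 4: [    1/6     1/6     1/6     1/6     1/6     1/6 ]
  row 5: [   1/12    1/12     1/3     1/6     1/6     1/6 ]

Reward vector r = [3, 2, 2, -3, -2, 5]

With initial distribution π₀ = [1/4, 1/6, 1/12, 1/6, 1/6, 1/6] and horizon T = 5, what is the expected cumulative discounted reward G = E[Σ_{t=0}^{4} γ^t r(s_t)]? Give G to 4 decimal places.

t=0: π = [0.2500, 0.1667, 0.0833, 0.1667, 0.1667, 0.1667], E[r] = 1.2500, γ^t·E[r] = 1.250000, running G = 1.250000
t=1: π = [0.1597, 0.1458, 0.2361, 0.1528, 0.1597, 0.1458], E[r] = 1.1944, γ^t·E[r] = 0.836111, running G = 2.086111
t=2: π = [0.1742, 0.1354, 0.2170, 0.1539, 0.1661, 0.1534], E[r] = 1.2002, γ^t·E[r] = 0.588113, running G = 2.674225
t=3: π = [0.1720, 0.1373, 0.2197, 0.1538, 0.1650, 0.1522], E[r] = 1.1993, γ^t·E[r] = 0.411365, running G = 3.085590
t=4: π = [0.1723, 0.1371, 0.2193, 0.1538, 0.1652, 0.1523], E[r] = 1.1994, γ^t·E[r] = 0.287987, running G = 3.373577

G = 3.3736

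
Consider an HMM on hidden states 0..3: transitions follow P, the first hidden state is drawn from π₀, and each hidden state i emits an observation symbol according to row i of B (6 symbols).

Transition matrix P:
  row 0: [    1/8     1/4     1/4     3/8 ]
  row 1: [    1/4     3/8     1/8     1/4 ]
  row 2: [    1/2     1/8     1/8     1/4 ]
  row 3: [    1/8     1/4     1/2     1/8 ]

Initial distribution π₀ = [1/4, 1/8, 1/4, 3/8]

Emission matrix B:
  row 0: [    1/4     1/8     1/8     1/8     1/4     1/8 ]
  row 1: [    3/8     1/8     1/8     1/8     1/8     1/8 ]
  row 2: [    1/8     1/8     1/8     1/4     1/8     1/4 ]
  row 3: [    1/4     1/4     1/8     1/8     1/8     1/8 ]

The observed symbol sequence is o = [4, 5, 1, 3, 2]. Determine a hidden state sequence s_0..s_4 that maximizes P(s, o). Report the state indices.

path = [3, 2, 3, 2, 0]

t=0: δ = [6.250e-02, 1.562e-02, 3.125e-02, 4.688e-02]  (obs o_0=4)
t=1: δ = [1.953e-03, 1.953e-03, 5.859e-03, 2.930e-03]  ψ = [2, 0, 3, 0]  (obs o_1=5)
t=2: δ = [3.662e-04, 9.155e-05, 1.831e-04, 3.662e-04]  ψ = [2, 1, 3, 2]  (obs o_2=1)
t=3: δ = [1.144e-05, 1.144e-05, 4.578e-05, 1.717e-05]  ψ = [2, 0, 3, 0]  (obs o_3=3)
t=4: δ = [2.861e-06, 7.153e-07, 1.073e-06, 1.431e-06]  ψ = [2, 2, 3, 2]  (obs o_4=2)
backtrack: best end state = 0; path = [3, 2, 3, 2, 0]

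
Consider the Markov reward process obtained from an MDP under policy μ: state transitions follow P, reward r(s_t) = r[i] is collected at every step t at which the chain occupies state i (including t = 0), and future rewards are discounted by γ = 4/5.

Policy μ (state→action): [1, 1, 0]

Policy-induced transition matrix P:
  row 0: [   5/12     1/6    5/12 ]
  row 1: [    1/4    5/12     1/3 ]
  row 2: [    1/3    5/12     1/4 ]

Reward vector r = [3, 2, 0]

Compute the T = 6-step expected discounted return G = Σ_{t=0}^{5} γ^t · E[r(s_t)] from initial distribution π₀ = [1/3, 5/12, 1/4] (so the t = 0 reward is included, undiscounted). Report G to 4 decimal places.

G = 6.2998

t=0: π = [0.3333, 0.4167, 0.2500], E[r] = 1.8333, γ^t·E[r] = 1.833333, running G = 1.833333
t=1: π = [0.3264, 0.3333, 0.3403], E[r] = 1.6458, γ^t·E[r] = 1.316667, running G = 3.150000
t=2: π = [0.3328, 0.3351, 0.3322], E[r] = 1.6684, γ^t·E[r] = 1.067778, running G = 4.217778
t=3: π = [0.3331, 0.3335, 0.3334], E[r] = 1.6664, γ^t·E[r] = 0.853185, running G = 5.070963
t=4: π = [0.3333, 0.3334, 0.3333], E[r] = 1.6667, γ^t·E[r] = 0.682672, running G = 5.753635
t=5: π = [0.3333, 0.3333, 0.3333], E[r] = 1.6667, γ^t·E[r] = 0.546132, running G = 6.299766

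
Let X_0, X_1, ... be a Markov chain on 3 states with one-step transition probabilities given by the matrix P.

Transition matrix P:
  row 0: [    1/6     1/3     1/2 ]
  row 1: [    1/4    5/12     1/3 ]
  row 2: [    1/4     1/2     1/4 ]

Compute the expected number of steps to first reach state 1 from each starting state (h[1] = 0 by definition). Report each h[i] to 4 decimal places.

First-step conditioning: h[1] = 0; for i ≠ 1, h[i] = 1 + Σ_k P[i][k]·h[k].
  h[0] = 1 + 1/6·h[0] + 1/2·h[2]
  h[2] = 1 + 1/4·h[0] + 1/4·h[2]
Solving the 2×2 linear system over states ≠ 1 gives exactly h = [5/2, 0, 13/6] (h[1] = 0 is the target).

h = [2.5000, 0.0000, 2.1667]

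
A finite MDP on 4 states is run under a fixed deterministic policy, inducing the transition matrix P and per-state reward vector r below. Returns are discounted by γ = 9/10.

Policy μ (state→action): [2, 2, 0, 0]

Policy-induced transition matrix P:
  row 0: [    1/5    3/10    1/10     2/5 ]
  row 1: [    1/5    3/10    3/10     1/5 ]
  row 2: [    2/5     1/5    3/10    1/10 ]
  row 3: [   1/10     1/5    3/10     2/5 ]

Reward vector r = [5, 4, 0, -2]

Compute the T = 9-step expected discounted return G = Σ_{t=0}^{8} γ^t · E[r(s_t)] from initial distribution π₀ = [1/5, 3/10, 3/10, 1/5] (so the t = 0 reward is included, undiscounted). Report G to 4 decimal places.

t=0: π = [0.2000, 0.3000, 0.3000, 0.2000], E[r] = 1.8000, γ^t·E[r] = 1.800000, running G = 1.800000
t=1: π = [0.2400, 0.2500, 0.2600, 0.2500], E[r] = 1.7000, γ^t·E[r] = 1.530000, running G = 3.330000
t=2: π = [0.2270, 0.2490, 0.2520, 0.2720], E[r] = 1.5870, γ^t·E[r] = 1.285470, running G = 4.615470
t=3: π = [0.2232, 0.2476, 0.2546, 0.2746], E[r] = 1.5572, γ^t·E[r] = 1.135199, running G = 5.750669
t=4: π = [0.2235, 0.2471, 0.2554, 0.2741], E[r] = 1.5574, γ^t·E[r] = 1.021823, running G = 6.772492
t=5: π = [0.2237, 0.2471, 0.2553, 0.2740], E[r] = 1.5586, γ^t·E[r] = 0.920322, running G = 7.692814
t=6: π = [0.2237, 0.2471, 0.2553, 0.2740], E[r] = 1.5586, γ^t·E[r] = 0.828311, running G = 8.521125
t=7: π = [0.2237, 0.2471, 0.2553, 0.2740], E[r] = 1.5586, γ^t·E[r] = 0.745451, running G = 9.266576
t=8: π = [0.2237, 0.2471, 0.2553, 0.2740], E[r] = 1.5585, γ^t·E[r] = 0.670903, running G = 9.937479

G = 9.9375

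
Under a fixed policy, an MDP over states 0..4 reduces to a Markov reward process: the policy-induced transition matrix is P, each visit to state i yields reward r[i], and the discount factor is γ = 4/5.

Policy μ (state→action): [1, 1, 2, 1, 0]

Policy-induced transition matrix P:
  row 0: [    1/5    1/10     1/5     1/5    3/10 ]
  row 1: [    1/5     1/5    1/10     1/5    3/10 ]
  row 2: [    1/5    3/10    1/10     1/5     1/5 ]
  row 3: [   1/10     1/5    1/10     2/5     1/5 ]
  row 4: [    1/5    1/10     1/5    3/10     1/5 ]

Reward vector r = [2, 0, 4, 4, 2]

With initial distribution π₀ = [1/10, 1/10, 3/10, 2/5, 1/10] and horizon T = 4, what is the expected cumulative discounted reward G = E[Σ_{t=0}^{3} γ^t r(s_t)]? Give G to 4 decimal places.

t=0: π = [0.1000, 0.1000, 0.3000, 0.4000, 0.1000], E[r] = 3.2000, γ^t·E[r] = 3.200000, running G = 3.200000
t=1: π = [0.1600, 0.2100, 0.1200, 0.2900, 0.2200], E[r] = 2.4000, γ^t·E[r] = 1.920000, running G = 5.120000
t=2: π = [0.1710, 0.1740, 0.1380, 0.2800, 0.2370], E[r] = 2.4880, γ^t·E[r] = 1.592320, running G = 6.712320
t=3: π = [0.1720, 0.1730, 0.1408, 0.2797, 0.2345], E[r] = 2.4950, γ^t·E[r] = 1.277440, running G = 7.989760

G = 7.9898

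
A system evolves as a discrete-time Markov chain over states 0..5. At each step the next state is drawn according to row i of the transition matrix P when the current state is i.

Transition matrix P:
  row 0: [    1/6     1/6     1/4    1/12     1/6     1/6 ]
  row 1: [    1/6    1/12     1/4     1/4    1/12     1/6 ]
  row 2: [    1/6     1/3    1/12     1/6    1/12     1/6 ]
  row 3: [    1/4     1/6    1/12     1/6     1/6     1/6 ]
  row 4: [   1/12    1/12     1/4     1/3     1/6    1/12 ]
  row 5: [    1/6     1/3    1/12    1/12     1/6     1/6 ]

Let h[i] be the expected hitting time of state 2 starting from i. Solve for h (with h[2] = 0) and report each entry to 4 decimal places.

h = [5.0704, 5.2009, 0.0000, 5.9923, 5.2178, 5.9372]

First-step conditioning: h[2] = 0; for i ≠ 2, h[i] = 1 + Σ_k P[i][k]·h[k].
  h[0] = 1 + 1/6·h[0] + 1/6·h[1] + 1/12·h[3] + 1/6·h[4] + 1/6·h[5]
  h[1] = 1 + 1/6·h[0] + 1/12·h[1] + 1/4·h[3] + 1/12·h[4] + 1/6·h[5]
  h[3] = 1 + 1/4·h[0] + 1/6·h[1] + 1/6·h[3] + 1/6·h[4] + 1/6·h[5]
  h[4] = 1 + 1/12·h[0] + 1/12·h[1] + 1/3·h[3] + 1/6·h[4] + 1/12·h[5]
  h[5] = 1 + 1/6·h[0] + 1/3·h[1] + 1/12·h[3] + 1/6·h[4] + 1/6·h[5]
Solving the 5×5 linear system over states ≠ 2 gives exactly h = [122628/24185, 125784/24185, 0, 144924/24185, 126192/24185, 143592/24185] (h[2] = 0 is the target).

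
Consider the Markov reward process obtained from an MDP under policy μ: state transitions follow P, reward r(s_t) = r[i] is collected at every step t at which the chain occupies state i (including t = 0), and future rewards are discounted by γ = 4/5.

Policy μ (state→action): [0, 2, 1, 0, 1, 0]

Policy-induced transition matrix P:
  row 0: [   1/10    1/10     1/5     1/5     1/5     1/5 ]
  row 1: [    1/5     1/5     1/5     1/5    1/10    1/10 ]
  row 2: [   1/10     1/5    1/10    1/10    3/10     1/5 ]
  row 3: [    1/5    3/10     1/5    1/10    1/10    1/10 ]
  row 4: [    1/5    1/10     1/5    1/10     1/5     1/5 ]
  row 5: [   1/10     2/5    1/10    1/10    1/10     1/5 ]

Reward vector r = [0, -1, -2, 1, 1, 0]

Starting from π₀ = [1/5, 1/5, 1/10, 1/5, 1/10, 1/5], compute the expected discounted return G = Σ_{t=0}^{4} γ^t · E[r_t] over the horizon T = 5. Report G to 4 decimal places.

G = -0.7103

t=0: π = [0.2000, 0.2000, 0.1000, 0.2000, 0.1000, 0.2000], E[r] = -0.1000, γ^t·E[r] = -0.100000, running G = -0.100000
t=1: π = [0.1500, 0.2300, 0.1700, 0.1400, 0.1500, 0.1600], E[r] = -0.2800, γ^t·E[r] = -0.224000, running G = -0.324000
t=2: π = [0.1520, 0.2160, 0.1670, 0.1380, 0.1640, 0.1630], E[r] = -0.2480, γ^t·E[r] = -0.158720, running G = -0.482720
t=3: π = [0.1518, 0.2148, 0.1670, 0.1368, 0.1650, 0.1646], E[r] = -0.2470, γ^t·E[r] = -0.126464, running G = -0.609184
t=4: π = [0.1517, 0.2149, 0.1668, 0.1367, 0.1651, 0.1648], E[r] = -0.2469, γ^t·E[r] = -0.101114, running G = -0.710298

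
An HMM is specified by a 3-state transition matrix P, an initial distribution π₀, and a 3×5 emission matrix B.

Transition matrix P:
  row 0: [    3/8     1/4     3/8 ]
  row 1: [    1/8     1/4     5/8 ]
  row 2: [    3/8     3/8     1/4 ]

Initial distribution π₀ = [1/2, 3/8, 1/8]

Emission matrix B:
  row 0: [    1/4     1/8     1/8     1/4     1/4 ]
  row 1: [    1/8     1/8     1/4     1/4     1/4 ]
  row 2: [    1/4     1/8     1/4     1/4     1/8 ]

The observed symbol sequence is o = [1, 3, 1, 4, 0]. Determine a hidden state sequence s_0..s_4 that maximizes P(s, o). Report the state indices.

path = [0, 1, 2, 1, 2]

t=0: δ = [6.250e-02, 4.688e-02, 1.562e-02]  (obs o_0=1)
t=1: δ = [5.859e-03, 3.906e-03, 7.324e-03]  ψ = [0, 0, 1]  (obs o_1=3)
t=2: δ = [3.433e-04, 3.433e-04, 3.052e-04]  ψ = [2, 2, 1]  (obs o_2=1)
t=3: δ = [3.219e-05, 2.861e-05, 2.682e-05]  ψ = [0, 2, 1]  (obs o_3=4)
t=4: δ = [3.017e-06, 1.257e-06, 4.470e-06]  ψ = [0, 2, 1]  (obs o_4=0)
backtrack: best end state = 2; path = [0, 1, 2, 1, 2]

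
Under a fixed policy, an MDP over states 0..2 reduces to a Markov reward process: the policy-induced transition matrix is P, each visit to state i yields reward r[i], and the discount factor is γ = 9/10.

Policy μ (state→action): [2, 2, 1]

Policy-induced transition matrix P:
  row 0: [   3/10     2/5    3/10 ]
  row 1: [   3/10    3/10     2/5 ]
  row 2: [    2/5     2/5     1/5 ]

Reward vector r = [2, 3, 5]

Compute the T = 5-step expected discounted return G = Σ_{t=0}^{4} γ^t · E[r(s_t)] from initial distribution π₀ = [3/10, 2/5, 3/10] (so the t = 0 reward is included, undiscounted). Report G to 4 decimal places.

G = 13.4617

t=0: π = [0.3000, 0.4000, 0.3000], E[r] = 3.3000, γ^t·E[r] = 3.300000, running G = 3.300000
t=1: π = [0.3300, 0.3600, 0.3100], E[r] = 3.2900, γ^t·E[r] = 2.961000, running G = 6.261000
t=2: π = [0.3310, 0.3640, 0.3050], E[r] = 3.2790, γ^t·E[r] = 2.655990, running G = 8.916990
t=3: π = [0.3305, 0.3636, 0.3059], E[r] = 3.2813, γ^t·E[r] = 2.392068, running G = 11.309058
t=4: π = [0.3306, 0.3636, 0.3058], E[r] = 3.2810, γ^t·E[r] = 2.152631, running G = 13.461689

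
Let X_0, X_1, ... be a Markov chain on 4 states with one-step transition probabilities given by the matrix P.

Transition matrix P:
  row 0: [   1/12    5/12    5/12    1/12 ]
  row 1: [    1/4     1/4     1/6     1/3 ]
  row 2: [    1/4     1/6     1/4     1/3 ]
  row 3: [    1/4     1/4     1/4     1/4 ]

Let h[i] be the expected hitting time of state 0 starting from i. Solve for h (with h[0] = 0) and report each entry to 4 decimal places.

First-step conditioning: h[0] = 0; for i ≠ 0, h[i] = 1 + Σ_k P[i][k]·h[k].
  h[1] = 1 + 1/4·h[1] + 1/6·h[2] + 1/3·h[3]
  h[2] = 1 + 1/6·h[1] + 1/4·h[2] + 1/3·h[3]
  h[3] = 1 + 1/4·h[1] + 1/4·h[2] + 1/4·h[3]
Solving the 3×3 linear system over states ≠ 0 gives exactly h = [0, 4, 4, 4] (h[0] = 0 is the target).

h = [0.0000, 4.0000, 4.0000, 4.0000]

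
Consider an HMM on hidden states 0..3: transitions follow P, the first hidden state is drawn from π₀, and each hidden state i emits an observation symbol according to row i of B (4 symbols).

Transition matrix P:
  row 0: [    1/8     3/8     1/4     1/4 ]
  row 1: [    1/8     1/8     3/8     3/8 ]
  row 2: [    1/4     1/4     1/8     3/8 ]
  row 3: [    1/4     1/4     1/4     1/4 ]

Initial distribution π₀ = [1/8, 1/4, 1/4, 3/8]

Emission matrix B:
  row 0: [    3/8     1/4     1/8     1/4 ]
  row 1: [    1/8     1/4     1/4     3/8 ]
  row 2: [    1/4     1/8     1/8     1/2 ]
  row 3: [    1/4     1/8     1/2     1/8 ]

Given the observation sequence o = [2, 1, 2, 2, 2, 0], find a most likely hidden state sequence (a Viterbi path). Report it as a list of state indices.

path = [3, 1, 3, 3, 3, 0]

t=0: δ = [1.562e-02, 6.250e-02, 3.125e-02, 1.875e-01]  (obs o_0=2)
t=1: δ = [1.172e-02, 1.172e-02, 5.859e-03, 5.859e-03]  ψ = [3, 3, 3, 3]  (obs o_1=1)
t=2: δ = [1.831e-04, 1.099e-03, 5.493e-04, 2.197e-03]  ψ = [0, 0, 1, 1]  (obs o_2=2)
t=3: δ = [6.866e-05, 1.373e-04, 6.866e-05, 2.747e-04]  ψ = [3, 3, 3, 3]  (obs o_3=2)
t=4: δ = [8.583e-06, 1.717e-05, 8.583e-06, 3.433e-05]  ψ = [3, 3, 3, 3]  (obs o_4=2)
t=5: δ = [3.219e-06, 1.073e-06, 2.146e-06, 2.146e-06]  ψ = [3, 3, 3, 3]  (obs o_5=0)
backtrack: best end state = 0; path = [3, 1, 3, 3, 3, 0]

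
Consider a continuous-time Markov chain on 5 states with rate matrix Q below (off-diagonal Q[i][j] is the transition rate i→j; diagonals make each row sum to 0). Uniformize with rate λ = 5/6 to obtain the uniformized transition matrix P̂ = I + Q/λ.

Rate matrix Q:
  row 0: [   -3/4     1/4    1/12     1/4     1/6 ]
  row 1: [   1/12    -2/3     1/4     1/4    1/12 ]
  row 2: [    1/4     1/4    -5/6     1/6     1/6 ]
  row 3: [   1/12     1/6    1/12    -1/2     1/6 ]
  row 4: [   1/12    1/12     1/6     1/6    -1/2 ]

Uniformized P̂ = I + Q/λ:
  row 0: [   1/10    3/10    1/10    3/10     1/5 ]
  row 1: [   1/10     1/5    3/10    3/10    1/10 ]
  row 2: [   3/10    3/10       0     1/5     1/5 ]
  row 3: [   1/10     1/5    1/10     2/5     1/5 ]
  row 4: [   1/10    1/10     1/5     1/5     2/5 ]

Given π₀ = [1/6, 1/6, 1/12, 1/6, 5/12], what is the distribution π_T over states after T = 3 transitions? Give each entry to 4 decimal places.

t=0: π = [0.1667, 0.1667, 0.0833, 0.1667, 0.4167]
t=1: π = [0.1167, 0.1833, 0.1667, 0.2667, 0.2667]
t=2: π = [0.1333, 0.2017, 0.1467, 0.2833, 0.2350]
t=3: π = [0.1293, 0.2045, 0.1492, 0.2902, 0.2268]

π = [0.1293, 0.2045, 0.1492, 0.2902, 0.2268]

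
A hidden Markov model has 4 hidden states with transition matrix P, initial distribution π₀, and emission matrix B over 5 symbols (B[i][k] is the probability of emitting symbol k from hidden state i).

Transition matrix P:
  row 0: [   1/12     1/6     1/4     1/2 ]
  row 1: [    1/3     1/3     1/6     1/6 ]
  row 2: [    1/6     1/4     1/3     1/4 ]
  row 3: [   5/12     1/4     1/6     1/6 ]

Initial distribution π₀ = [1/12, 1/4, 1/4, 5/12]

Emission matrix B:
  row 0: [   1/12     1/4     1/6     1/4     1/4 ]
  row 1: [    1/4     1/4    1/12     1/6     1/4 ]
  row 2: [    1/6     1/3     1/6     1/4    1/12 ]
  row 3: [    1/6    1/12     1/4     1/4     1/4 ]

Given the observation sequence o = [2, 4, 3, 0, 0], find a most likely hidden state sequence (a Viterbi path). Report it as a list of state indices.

t=0: δ = [1.389e-02, 2.083e-02, 4.167e-02, 1.042e-01]  (obs o_0=2)
t=1: δ = [1.085e-02, 6.510e-03, 1.447e-03, 4.340e-03]  ψ = [3, 3, 3, 3]  (obs o_1=4)
t=2: δ = [5.425e-04, 3.617e-04, 6.782e-04, 1.356e-03]  ψ = [1, 1, 0, 0]  (obs o_2=3)
t=3: δ = [4.710e-05, 8.477e-05, 3.768e-05, 4.521e-05]  ψ = [3, 3, 2, 0]  (obs o_3=0)
t=4: δ = [2.355e-06, 7.064e-06, 2.355e-06, 3.925e-06]  ψ = [1, 1, 1, 0]  (obs o_4=0)
backtrack: best end state = 1; path = [3, 0, 3, 1, 1]

path = [3, 0, 3, 1, 1]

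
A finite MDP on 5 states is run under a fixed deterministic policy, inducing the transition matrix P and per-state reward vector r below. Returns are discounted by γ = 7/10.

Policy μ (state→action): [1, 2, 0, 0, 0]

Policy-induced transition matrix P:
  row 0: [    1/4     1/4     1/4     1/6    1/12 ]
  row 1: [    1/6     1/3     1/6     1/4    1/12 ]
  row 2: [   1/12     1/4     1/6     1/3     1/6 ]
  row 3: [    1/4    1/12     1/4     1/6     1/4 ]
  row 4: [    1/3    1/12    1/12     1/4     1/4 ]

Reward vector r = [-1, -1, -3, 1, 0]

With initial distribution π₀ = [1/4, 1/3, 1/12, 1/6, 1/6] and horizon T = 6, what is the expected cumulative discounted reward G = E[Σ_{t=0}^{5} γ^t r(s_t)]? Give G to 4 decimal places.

G = -2.1601

t=0: π = [0.2500, 0.3333, 0.0833, 0.1667, 0.1667], E[r] = -0.6667, γ^t·E[r] = -0.666667, running G = -0.666667
t=1: π = [0.2222, 0.2222, 0.1875, 0.2222, 0.1458], E[r] = -0.7847, γ^t·E[r] = -0.549306, running G = -1.215972
t=2: π = [0.2124, 0.2072, 0.1916, 0.2286, 0.1603], E[r] = -0.7656, γ^t·E[r] = -0.375156, running G = -1.591128
t=3: π = [0.2142, 0.2024, 0.1901, 0.2292, 0.1641], E[r] = -0.7576, γ^t·E[r] = -0.259847, running G = -1.850975
t=4: π = [0.2151, 0.2013, 0.1899, 0.2289, 0.1647], E[r] = -0.7574, γ^t·E[r] = -0.181846, running G = -2.032821
t=5: π = [0.2153, 0.2012, 0.1899, 0.2288, 0.1648], E[r] = -0.7575, γ^t·E[r] = -0.127307, running G = -2.160128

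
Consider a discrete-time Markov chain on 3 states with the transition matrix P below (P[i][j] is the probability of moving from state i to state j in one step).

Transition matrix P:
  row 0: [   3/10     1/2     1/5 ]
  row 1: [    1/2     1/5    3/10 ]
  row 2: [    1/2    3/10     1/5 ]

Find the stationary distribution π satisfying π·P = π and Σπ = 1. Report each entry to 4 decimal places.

π = [0.4167, 0.3485, 0.2348]

Balance equations π_j = Σ_i π_i·P[i][j]:
  π_0 = 3/10·π_0 + 1/2·π_1 + 1/2·π_2
  π_1 = 1/2·π_0 + 1/5·π_1 + 3/10·π_2
  normalize: π_0 + π_1 + π_2 = 1
Solving the linear system gives exactly π = [5/12, 23/66, 31/132].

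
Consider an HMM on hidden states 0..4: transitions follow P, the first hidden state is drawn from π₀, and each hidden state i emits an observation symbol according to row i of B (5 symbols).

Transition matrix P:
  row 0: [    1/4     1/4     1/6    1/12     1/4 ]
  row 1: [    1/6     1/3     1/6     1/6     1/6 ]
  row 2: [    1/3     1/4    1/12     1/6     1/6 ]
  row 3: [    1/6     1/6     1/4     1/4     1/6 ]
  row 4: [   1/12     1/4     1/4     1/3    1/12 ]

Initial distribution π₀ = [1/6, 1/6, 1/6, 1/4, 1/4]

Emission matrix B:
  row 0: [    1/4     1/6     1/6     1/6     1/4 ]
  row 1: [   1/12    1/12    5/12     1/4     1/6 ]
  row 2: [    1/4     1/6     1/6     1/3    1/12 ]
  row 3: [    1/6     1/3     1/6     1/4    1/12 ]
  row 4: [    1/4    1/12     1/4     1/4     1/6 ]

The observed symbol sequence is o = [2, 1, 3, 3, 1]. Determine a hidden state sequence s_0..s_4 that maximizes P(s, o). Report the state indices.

t=0: δ = [2.778e-02, 6.944e-02, 2.778e-02, 4.167e-02, 6.250e-02]  (obs o_0=2)
t=1: δ = [1.929e-03, 1.929e-03, 2.604e-03, 6.944e-03, 9.645e-04]  ψ = [1, 1, 4, 4, 1]  (obs o_1=1)
t=2: δ = [1.929e-04, 2.894e-04, 5.787e-04, 4.340e-04, 2.894e-04]  ψ = [3, 3, 3, 3, 3]  (obs o_2=3)
t=3: δ = [3.215e-05, 3.617e-05, 3.617e-05, 2.713e-05, 2.411e-05]  ψ = [2, 2, 3, 3, 2]  (obs o_3=3)
t=4: δ = [2.009e-06, 1.005e-06, 1.130e-06, 2.679e-06, 6.698e-07]  ψ = [2, 1, 3, 4, 0]  (obs o_4=1)
backtrack: best end state = 3; path = [4, 3, 2, 4, 3]

path = [4, 3, 2, 4, 3]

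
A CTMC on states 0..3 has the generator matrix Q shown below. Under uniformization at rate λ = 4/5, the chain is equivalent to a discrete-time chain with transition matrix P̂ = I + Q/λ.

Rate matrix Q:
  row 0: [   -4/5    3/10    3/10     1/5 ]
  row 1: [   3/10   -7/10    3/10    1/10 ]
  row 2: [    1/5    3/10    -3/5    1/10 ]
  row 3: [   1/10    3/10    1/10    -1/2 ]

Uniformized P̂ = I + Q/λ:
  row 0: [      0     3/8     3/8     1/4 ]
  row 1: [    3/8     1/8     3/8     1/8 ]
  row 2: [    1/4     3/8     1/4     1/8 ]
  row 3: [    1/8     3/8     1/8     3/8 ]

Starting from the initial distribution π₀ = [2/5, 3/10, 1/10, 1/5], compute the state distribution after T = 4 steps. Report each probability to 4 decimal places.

π = [0.2103, 0.3000, 0.2881, 0.2016]

t=0: π = [0.4000, 0.3000, 0.1000, 0.2000]
t=1: π = [0.1625, 0.3000, 0.3125, 0.2250]
t=2: π = [0.2188, 0.3000, 0.2797, 0.2016]
t=3: π = [0.2076, 0.3000, 0.2896, 0.2027]
t=4: π = [0.2103, 0.3000, 0.2881, 0.2016]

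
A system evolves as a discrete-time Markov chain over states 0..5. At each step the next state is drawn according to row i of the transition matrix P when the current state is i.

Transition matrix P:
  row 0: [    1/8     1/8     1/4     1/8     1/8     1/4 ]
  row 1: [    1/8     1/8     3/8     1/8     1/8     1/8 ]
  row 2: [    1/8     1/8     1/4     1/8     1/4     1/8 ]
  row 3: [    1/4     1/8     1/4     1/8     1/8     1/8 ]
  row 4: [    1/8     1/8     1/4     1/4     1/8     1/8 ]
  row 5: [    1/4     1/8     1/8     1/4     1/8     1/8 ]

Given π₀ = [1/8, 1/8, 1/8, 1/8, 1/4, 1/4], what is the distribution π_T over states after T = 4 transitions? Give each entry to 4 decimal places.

t=0: π = [0.1250, 0.1250, 0.1250, 0.1250, 0.2500, 0.2500]
t=1: π = [0.1719, 0.1250, 0.2344, 0.1875, 0.1406, 0.1406]
t=2: π = [0.1660, 0.1250, 0.2480, 0.1602, 0.1543, 0.1465]
t=3: π = [0.1633, 0.1250, 0.2473, 0.1626, 0.1560, 0.1458]
t=4: π = [0.1635, 0.1250, 0.2474, 0.1627, 0.1559, 0.1454]

π = [0.1635, 0.1250, 0.2474, 0.1627, 0.1559, 0.1454]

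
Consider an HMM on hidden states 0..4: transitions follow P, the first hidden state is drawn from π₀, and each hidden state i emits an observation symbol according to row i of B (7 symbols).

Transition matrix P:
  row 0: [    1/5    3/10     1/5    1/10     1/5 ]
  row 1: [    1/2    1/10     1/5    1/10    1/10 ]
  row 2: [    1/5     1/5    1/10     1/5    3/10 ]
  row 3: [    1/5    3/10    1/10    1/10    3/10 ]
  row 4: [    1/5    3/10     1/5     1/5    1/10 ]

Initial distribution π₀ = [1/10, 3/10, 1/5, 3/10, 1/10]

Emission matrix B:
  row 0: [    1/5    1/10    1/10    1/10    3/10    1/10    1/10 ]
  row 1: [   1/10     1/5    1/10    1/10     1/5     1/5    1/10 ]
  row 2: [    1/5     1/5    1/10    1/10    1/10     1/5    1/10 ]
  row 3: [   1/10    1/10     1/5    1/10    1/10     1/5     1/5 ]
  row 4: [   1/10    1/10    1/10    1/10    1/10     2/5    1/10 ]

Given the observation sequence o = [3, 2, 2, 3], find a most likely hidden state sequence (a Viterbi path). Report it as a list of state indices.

path = [1, 0, 1, 0]

t=0: δ = [1.000e-02, 3.000e-02, 2.000e-02, 3.000e-02, 1.000e-02]  (obs o_0=3)
t=1: δ = [1.500e-03, 9.000e-04, 6.000e-04, 8.000e-04, 9.000e-04]  ψ = [1, 3, 1, 2, 3]  (obs o_1=2)
t=2: δ = [4.500e-05, 4.500e-05, 3.000e-05, 3.600e-05, 3.000e-05]  ψ = [1, 0, 0, 4, 0]  (obs o_2=2)
t=3: δ = [2.250e-06, 1.350e-06, 9.000e-07, 6.000e-07, 1.080e-06]  ψ = [1, 0, 0, 2, 3]  (obs o_3=3)
backtrack: best end state = 0; path = [1, 0, 1, 0]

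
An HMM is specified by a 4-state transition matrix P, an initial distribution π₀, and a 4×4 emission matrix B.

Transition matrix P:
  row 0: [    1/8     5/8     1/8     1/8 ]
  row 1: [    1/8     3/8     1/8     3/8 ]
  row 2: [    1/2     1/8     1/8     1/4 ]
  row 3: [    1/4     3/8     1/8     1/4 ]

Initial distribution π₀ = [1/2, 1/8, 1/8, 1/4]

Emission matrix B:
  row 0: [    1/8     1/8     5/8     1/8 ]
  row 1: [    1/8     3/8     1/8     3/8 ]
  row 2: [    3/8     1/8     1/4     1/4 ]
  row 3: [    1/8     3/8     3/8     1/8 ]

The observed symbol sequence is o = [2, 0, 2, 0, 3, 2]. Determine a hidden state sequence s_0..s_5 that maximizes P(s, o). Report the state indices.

t=0: δ = [3.125e-01, 1.562e-02, 3.125e-02, 9.375e-02]  (obs o_0=2)
t=1: δ = [4.883e-03, 2.441e-02, 1.465e-02, 4.883e-03]  ψ = [0, 0, 0, 0]  (obs o_1=0)
t=2: δ = [4.578e-03, 1.144e-03, 7.629e-04, 3.433e-03]  ψ = [2, 1, 1, 1]  (obs o_2=2)
t=3: δ = [1.073e-04, 3.576e-04, 2.146e-04, 1.073e-04]  ψ = [3, 0, 0, 3]  (obs o_3=0)
t=4: δ = [1.341e-05, 5.029e-05, 1.118e-05, 1.676e-05]  ψ = [2, 1, 1, 1]  (obs o_4=3)
t=5: δ = [3.929e-06, 2.357e-06, 1.572e-06, 7.072e-06]  ψ = [1, 1, 1, 1]  (obs o_5=2)
backtrack: best end state = 3; path = [0, 2, 0, 1, 1, 3]

path = [0, 2, 0, 1, 1, 3]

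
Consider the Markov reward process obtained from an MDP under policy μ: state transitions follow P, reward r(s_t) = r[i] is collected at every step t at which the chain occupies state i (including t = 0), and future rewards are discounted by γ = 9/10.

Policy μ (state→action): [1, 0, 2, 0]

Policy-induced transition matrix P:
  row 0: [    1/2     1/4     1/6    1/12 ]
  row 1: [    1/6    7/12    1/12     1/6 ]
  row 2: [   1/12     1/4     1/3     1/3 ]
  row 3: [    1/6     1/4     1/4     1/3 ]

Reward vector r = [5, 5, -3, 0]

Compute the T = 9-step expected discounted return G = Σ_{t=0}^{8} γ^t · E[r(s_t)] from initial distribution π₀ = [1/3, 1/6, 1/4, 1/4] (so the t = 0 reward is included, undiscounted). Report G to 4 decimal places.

t=0: π = [0.3333, 0.1667, 0.2500, 0.2500], E[r] = 1.7500, γ^t·E[r] = 1.750000, running G = 1.750000
t=1: π = [0.2569, 0.3056, 0.2153, 0.2222], E[r] = 2.1667, γ^t·E[r] = 1.950000, running G = 3.700000
t=2: π = [0.2344, 0.3519, 0.1956, 0.2182], E[r] = 2.3443, γ^t·E[r] = 1.898906, running G = 5.598906
t=3: π = [0.2285, 0.3673, 0.1881, 0.2161], E[r] = 2.4145, γ^t·E[r] = 1.760168, running G = 7.359074
t=4: π = [0.2272, 0.3724, 0.1854, 0.2150], E[r] = 2.4416, γ^t·E[r] = 1.601960, running G = 8.961034
t=5: π = [0.2269, 0.3741, 0.1845, 0.2145], E[r] = 2.4520, γ^t·E[r] = 1.447895, running G = 10.408929
t=6: π = [0.2269, 0.3747, 0.1841, 0.2142], E[r] = 2.4560, γ^t·E[r] = 1.305199, running G = 11.714128
t=7: π = [0.2270, 0.3749, 0.1840, 0.2141], E[r] = 2.4574, γ^t·E[r] = 1.175389, running G = 12.889517
t=8: π = [0.2270, 0.3750, 0.1839, 0.2141], E[r] = 2.4580, γ^t·E[r] = 1.058090, running G = 13.947607

G = 13.9476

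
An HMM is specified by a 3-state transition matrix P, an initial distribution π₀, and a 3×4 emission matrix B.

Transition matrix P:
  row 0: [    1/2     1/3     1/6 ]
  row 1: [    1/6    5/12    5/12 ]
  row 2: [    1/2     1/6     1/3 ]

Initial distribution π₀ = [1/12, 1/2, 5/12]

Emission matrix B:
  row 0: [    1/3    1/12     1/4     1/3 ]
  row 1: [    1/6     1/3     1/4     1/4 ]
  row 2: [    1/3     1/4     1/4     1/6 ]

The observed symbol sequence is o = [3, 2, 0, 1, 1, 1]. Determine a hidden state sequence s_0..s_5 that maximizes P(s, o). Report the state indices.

path = [1, 2, 0, 1, 1, 1]

t=0: δ = [2.778e-02, 1.250e-01, 6.944e-02]  (obs o_0=3)
t=1: δ = [8.681e-03, 1.302e-02, 1.302e-02]  ψ = [2, 1, 1]  (obs o_1=2)
t=2: δ = [2.170e-03, 9.042e-04, 1.808e-03]  ψ = [2, 1, 1]  (obs o_2=0)
t=3: δ = [9.042e-05, 2.411e-04, 1.507e-04]  ψ = [0, 0, 2]  (obs o_3=1)
t=4: δ = [6.279e-06, 3.349e-05, 2.512e-05]  ψ = [2, 1, 1]  (obs o_4=1)
t=5: δ = [1.047e-06, 4.651e-06, 3.489e-06]  ψ = [2, 1, 1]  (obs o_5=1)
backtrack: best end state = 1; path = [1, 2, 0, 1, 1, 1]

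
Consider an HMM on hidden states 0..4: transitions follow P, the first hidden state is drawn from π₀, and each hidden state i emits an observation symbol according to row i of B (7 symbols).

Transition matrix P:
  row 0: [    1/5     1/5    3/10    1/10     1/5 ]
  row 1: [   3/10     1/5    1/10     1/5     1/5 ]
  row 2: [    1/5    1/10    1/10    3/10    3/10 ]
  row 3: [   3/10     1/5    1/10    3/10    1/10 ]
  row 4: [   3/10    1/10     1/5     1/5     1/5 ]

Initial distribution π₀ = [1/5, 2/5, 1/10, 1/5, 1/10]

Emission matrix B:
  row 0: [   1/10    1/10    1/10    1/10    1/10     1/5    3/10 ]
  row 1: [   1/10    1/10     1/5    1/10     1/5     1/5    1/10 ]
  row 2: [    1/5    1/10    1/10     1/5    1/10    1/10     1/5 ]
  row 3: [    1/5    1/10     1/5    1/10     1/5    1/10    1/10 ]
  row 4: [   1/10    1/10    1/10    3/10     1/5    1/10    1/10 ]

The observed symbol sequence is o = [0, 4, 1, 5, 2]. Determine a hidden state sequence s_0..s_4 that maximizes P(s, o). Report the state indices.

t=0: δ = [2.000e-02, 4.000e-02, 2.000e-02, 4.000e-02, 1.000e-02]  (obs o_0=0)
t=1: δ = [1.200e-03, 1.600e-03, 6.000e-04, 2.400e-03, 1.600e-03]  ψ = [1, 1, 0, 3, 1]  (obs o_1=4)
t=2: δ = [7.200e-05, 4.800e-05, 3.600e-05, 7.200e-05, 3.200e-05]  ψ = [3, 3, 0, 3, 1]  (obs o_2=1)
t=3: δ = [4.320e-06, 2.880e-06, 2.160e-06, 2.160e-06, 1.440e-06]  ψ = [3, 0, 0, 3, 0]  (obs o_3=5)
t=4: δ = [8.640e-08, 1.728e-07, 1.296e-07, 1.296e-07, 8.640e-08]  ψ = [0, 0, 0, 2, 0]  (obs o_4=2)
backtrack: best end state = 1; path = [3, 3, 3, 0, 1]

path = [3, 3, 3, 0, 1]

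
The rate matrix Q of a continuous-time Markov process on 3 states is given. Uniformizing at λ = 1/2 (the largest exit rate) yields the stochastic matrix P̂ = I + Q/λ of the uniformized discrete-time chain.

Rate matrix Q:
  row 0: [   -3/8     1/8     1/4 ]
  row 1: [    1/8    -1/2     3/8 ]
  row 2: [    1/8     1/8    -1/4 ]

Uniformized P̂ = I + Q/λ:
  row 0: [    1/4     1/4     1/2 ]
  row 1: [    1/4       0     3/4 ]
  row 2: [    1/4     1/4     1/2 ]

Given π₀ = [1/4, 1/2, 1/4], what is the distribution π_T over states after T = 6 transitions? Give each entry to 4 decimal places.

t=0: π = [0.2500, 0.5000, 0.2500]
t=1: π = [0.2500, 0.1250, 0.6250]
t=2: π = [0.2500, 0.2188, 0.5313]
t=3: π = [0.2500, 0.1953, 0.5547]
t=4: π = [0.2500, 0.2012, 0.5488]
t=5: π = [0.2500, 0.1997, 0.5503]
t=6: π = [0.2500, 0.2001, 0.5499]

π = [0.2500, 0.2001, 0.5499]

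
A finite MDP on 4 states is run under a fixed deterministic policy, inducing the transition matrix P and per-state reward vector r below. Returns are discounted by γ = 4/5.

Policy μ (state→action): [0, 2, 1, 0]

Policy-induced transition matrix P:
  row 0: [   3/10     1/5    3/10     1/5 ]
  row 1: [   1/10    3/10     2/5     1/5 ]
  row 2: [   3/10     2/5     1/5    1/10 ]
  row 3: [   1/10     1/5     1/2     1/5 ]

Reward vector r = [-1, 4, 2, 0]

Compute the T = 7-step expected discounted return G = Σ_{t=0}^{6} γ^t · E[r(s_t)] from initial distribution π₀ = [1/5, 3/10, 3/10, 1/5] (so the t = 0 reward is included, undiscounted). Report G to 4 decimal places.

t=0: π = [0.2000, 0.3000, 0.3000, 0.2000], E[r] = 1.6000, γ^t·E[r] = 1.600000, running G = 1.600000
t=1: π = [0.2000, 0.2900, 0.3400, 0.1700], E[r] = 1.6400, γ^t·E[r] = 1.312000, running G = 2.912000
t=2: π = [0.2080, 0.2970, 0.3290, 0.1660], E[r] = 1.6380, γ^t·E[r] = 1.048320, running G = 3.960320
t=3: π = [0.2074, 0.2955, 0.3300, 0.1671], E[r] = 1.6346, γ^t·E[r] = 0.836915, running G = 4.797235
t=4: π = [0.2075, 0.2956, 0.3300, 0.1670], E[r] = 1.6347, γ^t·E[r] = 0.669557, running G = 5.466792
t=5: π = [0.2075, 0.2955, 0.3300, 0.1670], E[r] = 1.6346, γ^t·E[r] = 0.535633, running G = 6.002425
t=6: π = [0.2075, 0.2955, 0.3300, 0.1670], E[r] = 1.6346, γ^t·E[r] = 0.428505, running G = 6.430930

G = 6.4309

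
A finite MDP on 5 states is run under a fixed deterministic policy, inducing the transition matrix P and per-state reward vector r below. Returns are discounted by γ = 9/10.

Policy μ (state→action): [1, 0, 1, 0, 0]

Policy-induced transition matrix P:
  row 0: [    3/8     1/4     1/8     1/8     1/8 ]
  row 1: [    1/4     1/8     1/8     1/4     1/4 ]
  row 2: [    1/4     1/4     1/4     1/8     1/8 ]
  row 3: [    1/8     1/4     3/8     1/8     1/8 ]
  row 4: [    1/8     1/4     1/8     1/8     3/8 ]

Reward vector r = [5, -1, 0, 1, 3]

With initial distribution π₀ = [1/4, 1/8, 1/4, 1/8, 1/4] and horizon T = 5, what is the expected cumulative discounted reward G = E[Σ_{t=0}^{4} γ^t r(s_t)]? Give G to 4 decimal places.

G = 7.2963

t=0: π = [0.2500, 0.1250, 0.2500, 0.1250, 0.2500], E[r] = 2.0000, γ^t·E[r] = 2.000000, running G = 2.000000
t=1: π = [0.2344, 0.2344, 0.1875, 0.1406, 0.2031], E[r] = 1.6875, γ^t·E[r] = 1.518750, running G = 3.518750
t=2: π = [0.2363, 0.2207, 0.1836, 0.1543, 0.2051], E[r] = 1.7305, γ^t·E[r] = 1.401680, running G = 4.920430
t=3: π = [0.2346, 0.2224, 0.1865, 0.1526, 0.2039], E[r] = 1.7148, γ^t·E[r] = 1.250121, running G = 6.170551
t=4: π = [0.2348, 0.2222, 0.1865, 0.1528, 0.2038], E[r] = 1.7158, γ^t·E[r] = 1.125710, running G = 7.296260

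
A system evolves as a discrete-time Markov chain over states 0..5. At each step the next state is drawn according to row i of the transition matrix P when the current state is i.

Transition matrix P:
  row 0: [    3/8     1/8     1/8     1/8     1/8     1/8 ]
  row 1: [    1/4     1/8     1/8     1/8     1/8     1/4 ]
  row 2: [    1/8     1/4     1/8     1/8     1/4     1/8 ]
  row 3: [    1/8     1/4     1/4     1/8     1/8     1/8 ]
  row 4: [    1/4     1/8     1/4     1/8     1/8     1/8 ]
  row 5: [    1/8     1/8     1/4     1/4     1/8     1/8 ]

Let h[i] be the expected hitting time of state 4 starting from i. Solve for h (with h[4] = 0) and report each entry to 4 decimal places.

First-step conditioning: h[4] = 0; for i ≠ 4, h[i] = 1 + Σ_k P[i][k]·h[k].
  h[0] = 1 + 3/8·h[0] + 1/8·h[1] + 1/8·h[2] + 1/8·h[3] + 1/8·h[5]
  h[1] = 1 + 1/4·h[0] + 1/8·h[1] + 1/8·h[2] + 1/8·h[3] + 1/4·h[5]
  h[2] = 1 + 1/8·h[0] + 1/4·h[1] + 1/8·h[2] + 1/8·h[3] + 1/8·h[5]
  h[3] = 1 + 1/8·h[0] + 1/4·h[1] + 1/4·h[2] + 1/8·h[3] + 1/8·h[5]
  h[5] = 1 + 1/8·h[0] + 1/8·h[1] + 1/4·h[2] + 1/4·h[3] + 1/8·h[5]
Solving the 5×5 linear system over states ≠ 4 gives exactly h = [4079/592, 55/8, 223/37, 2007/296, 0, 4007/592] (h[4] = 0 is the target).

h = [6.8902, 6.8750, 6.0270, 6.7804, 0.0000, 6.7686]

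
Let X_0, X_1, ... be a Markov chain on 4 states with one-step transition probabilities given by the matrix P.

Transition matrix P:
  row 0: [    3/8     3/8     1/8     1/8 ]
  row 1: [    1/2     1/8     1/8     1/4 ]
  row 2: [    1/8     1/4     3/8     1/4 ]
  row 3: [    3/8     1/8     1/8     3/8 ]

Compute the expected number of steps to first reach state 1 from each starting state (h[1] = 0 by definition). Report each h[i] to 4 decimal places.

First-step conditioning: h[1] = 0; for i ≠ 1, h[i] = 1 + Σ_k P[i][k]·h[k].
  h[0] = 1 + 3/8·h[0] + 1/8·h[2] + 1/8·h[3]
  h[2] = 1 + 1/8·h[0] + 3/8·h[2] + 1/4·h[3]
  h[3] = 1 + 3/8·h[0] + 1/8·h[2] + 3/8·h[3]
Solving the 3×3 linear system over states ≠ 1 gives exactly h = [36/11, 0, 4, 48/11] (h[1] = 0 is the target).

h = [3.2727, 0.0000, 4.0000, 4.3636]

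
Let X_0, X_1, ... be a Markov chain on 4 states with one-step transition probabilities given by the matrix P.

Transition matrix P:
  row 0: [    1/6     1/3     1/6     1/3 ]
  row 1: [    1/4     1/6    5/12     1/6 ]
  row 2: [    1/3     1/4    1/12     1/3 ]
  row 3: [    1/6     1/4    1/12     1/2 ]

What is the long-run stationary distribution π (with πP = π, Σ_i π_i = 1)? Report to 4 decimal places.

Balance equations π_j = Σ_i π_i·P[i][j]:
  π_0 = 1/6·π_0 + 1/4·π_1 + 1/3·π_2 + 1/6·π_3
  π_1 = 1/3·π_0 + 1/6·π_1 + 1/4·π_2 + 1/4·π_3
  π_2 = 1/6·π_0 + 5/12·π_1 + 1/12·π_2 + 1/12·π_3
  normalize: π_0 + π_1 + π_2 + π_3 = 1
Solving the linear system gives exactly π = [199/913, 226/913, 168/913, 320/913].

π = [0.2180, 0.2475, 0.1840, 0.3505]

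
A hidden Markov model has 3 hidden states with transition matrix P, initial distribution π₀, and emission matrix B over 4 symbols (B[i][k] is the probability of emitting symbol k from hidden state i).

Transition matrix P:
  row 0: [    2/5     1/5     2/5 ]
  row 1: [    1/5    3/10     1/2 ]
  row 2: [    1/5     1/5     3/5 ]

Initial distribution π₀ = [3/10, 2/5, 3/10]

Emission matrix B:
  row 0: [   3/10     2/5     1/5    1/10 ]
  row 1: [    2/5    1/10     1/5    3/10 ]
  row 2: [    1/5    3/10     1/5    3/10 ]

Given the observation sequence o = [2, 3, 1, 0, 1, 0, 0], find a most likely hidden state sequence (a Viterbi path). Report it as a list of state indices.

path = [1, 2, 2, 2, 2, 2, 2]

t=0: δ = [6.000e-02, 8.000e-02, 6.000e-02]  (obs o_0=2)
t=1: δ = [2.400e-03, 7.200e-03, 1.200e-02]  ψ = [0, 1, 1]  (obs o_1=3)
t=2: δ = [9.600e-04, 2.400e-04, 2.160e-03]  ψ = [2, 2, 2]  (obs o_2=1)
t=3: δ = [1.296e-04, 1.728e-04, 2.592e-04]  ψ = [2, 2, 2]  (obs o_3=0)
t=4: δ = [2.074e-05, 5.184e-06, 4.666e-05]  ψ = [0, 1, 2]  (obs o_4=1)
t=5: δ = [2.799e-06, 3.732e-06, 5.599e-06]  ψ = [2, 2, 2]  (obs o_5=0)
t=6: δ = [3.359e-07, 4.479e-07, 6.718e-07]  ψ = [0, 1, 2]  (obs o_6=0)
backtrack: best end state = 2; path = [1, 2, 2, 2, 2, 2, 2]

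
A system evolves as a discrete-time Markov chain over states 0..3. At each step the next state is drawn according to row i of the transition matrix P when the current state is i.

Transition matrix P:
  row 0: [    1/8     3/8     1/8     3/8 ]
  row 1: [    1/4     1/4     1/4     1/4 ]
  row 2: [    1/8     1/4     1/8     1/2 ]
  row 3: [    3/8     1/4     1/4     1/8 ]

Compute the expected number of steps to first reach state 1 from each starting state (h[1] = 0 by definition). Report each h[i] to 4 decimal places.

h = [3.1759, 0.0000, 3.6181, 3.5377]

First-step conditioning: h[1] = 0; for i ≠ 1, h[i] = 1 + Σ_k P[i][k]·h[k].
  h[0] = 1 + 1/8·h[0] + 1/8·h[2] + 3/8·h[3]
  h[2] = 1 + 1/8·h[0] + 1/8·h[2] + 1/2·h[3]
  h[3] = 1 + 3/8·h[0] + 1/4·h[2] + 1/8·h[3]
Solving the 3×3 linear system over states ≠ 1 gives exactly h = [632/199, 0, 720/199, 704/199] (h[1] = 0 is the target).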